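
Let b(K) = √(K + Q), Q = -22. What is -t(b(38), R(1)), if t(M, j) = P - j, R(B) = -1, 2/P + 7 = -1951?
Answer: -978/979 ≈ -0.99898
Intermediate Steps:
P = -1/979 (P = 2/(-7 - 1951) = 2/(-1958) = 2*(-1/1958) = -1/979 ≈ -0.0010215)
b(K) = √(-22 + K) (b(K) = √(K - 22) = √(-22 + K))
t(M, j) = -1/979 - j
-t(b(38), R(1)) = -(-1/979 - 1*(-1)) = -(-1/979 + 1) = -1*978/979 = -978/979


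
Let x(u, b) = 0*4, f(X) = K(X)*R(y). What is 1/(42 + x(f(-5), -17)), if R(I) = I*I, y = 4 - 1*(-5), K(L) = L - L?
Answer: 1/42 ≈ 0.023810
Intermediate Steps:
K(L) = 0
y = 9 (y = 4 + 5 = 9)
R(I) = I**2
f(X) = 0 (f(X) = 0*9**2 = 0*81 = 0)
x(u, b) = 0
1/(42 + x(f(-5), -17)) = 1/(42 + 0) = 1/42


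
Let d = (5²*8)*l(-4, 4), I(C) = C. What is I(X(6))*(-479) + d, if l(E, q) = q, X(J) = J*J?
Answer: -16444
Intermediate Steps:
X(J) = J²
d = 800 (d = (5²*8)*4 = (25*8)*4 = 200*4 = 800)
I(X(6))*(-479) + d = 6²*(-479) + 800 = 36*(-479) + 800 = -17244 + 800 = -16444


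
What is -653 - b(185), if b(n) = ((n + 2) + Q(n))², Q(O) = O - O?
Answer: -35622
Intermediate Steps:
Q(O) = 0
b(n) = (2 + n)² (b(n) = ((n + 2) + 0)² = ((2 + n) + 0)² = (2 + n)²)
-653 - b(185) = -653 - (2 + 185)² = -653 - 1*187² = -653 - 1*34969 = -653 - 34969 = -35622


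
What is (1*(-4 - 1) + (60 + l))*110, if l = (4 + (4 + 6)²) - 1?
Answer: 17380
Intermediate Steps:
l = 103 (l = (4 + 10²) - 1 = (4 + 100) - 1 = 104 - 1 = 103)
(1*(-4 - 1) + (60 + l))*110 = (1*(-4 - 1) + (60 + 103))*110 = (1*(-5) + 163)*110 = (-5 + 163)*110 = 158*110 = 17380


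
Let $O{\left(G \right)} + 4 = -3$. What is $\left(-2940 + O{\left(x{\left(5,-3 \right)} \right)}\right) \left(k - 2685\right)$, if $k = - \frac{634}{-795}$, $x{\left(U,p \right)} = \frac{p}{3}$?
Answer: $\frac{6288724127}{795} \approx 7.9103 \cdot 10^{6}$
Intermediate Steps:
$x{\left(U,p \right)} = \frac{p}{3}$ ($x{\left(U,p \right)} = p \frac{1}{3} = \frac{p}{3}$)
$k = \frac{634}{795}$ ($k = \left(-634\right) \left(- \frac{1}{795}\right) = \frac{634}{795} \approx 0.79748$)
$O{\left(G \right)} = -7$ ($O{\left(G \right)} = -4 - 3 = -7$)
$\left(-2940 + O{\left(x{\left(5,-3 \right)} \right)}\right) \left(k - 2685\right) = \left(-2940 - 7\right) \left(\frac{634}{795} - 2685\right) = \left(-2947\right) \left(- \frac{2133941}{795}\right) = \frac{6288724127}{795}$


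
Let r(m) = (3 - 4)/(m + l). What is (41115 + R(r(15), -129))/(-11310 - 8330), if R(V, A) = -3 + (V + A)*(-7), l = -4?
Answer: -115543/54010 ≈ -2.1393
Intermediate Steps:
r(m) = -1/(-4 + m) (r(m) = (3 - 4)/(m - 4) = -1/(-4 + m))
R(V, A) = -3 - 7*A - 7*V (R(V, A) = -3 + (A + V)*(-7) = -3 + (-7*A - 7*V) = -3 - 7*A - 7*V)
(41115 + R(r(15), -129))/(-11310 - 8330) = (41115 + (-3 - 7*(-129) - (-7)/(-4 + 15)))/(-11310 - 8330) = (41115 + (-3 + 903 - (-7)/11))/(-19640) = (41115 + (-3 + 903 - (-7)/11))*(-1/19640) = (41115 + (-3 + 903 - 7*(-1/11)))*(-1/19640) = (41115 + (-3 + 903 + 7/11))*(-1/19640) = (41115 + 9907/11)*(-1/19640) = (462172/11)*(-1/19640) = -115543/54010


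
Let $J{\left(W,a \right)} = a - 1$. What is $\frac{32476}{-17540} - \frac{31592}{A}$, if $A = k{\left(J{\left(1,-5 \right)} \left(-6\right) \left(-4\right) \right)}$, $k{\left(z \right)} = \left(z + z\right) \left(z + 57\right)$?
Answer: $- \frac{42745073}{13733820} \approx -3.1124$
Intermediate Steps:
$J{\left(W,a \right)} = -1 + a$ ($J{\left(W,a \right)} = a - 1 = -1 + a$)
$k{\left(z \right)} = 2 z \left(57 + z\right)$
$A = 25056$ ($A = 2 \left(-1 - 5\right) \left(-6\right) \left(-4\right) \left(57 + \left(-1 - 5\right) \left(-6\right) \left(-4\right)\right) = 2 \left(-6\right) \left(-6\right) \left(-4\right) \left(57 + \left(-6\right) \left(-6\right) \left(-4\right)\right) = 2 \cdot 36 \left(-4\right) \left(57 + 36 \left(-4\right)\right) = 2 \left(-144\right) \left(57 - 144\right) = 2 \left(-144\right) \left(-87\right) = 25056$)
$\frac{32476}{-17540} - \frac{31592}{A} = \frac{32476}{-17540} - \frac{31592}{25056} = 32476 \left(- \frac{1}{17540}\right) - \frac{3949}{3132} = - \frac{8119}{4385} - \frac{3949}{3132} = - \frac{42745073}{13733820}$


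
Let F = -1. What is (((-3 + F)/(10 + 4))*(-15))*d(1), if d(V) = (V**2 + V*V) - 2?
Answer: 0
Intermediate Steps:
d(V) = -2 + 2*V**2 (d(V) = (V**2 + V**2) - 2 = 2*V**2 - 2 = -2 + 2*V**2)
(((-3 + F)/(10 + 4))*(-15))*d(1) = (((-3 - 1)/(10 + 4))*(-15))*(-2 + 2*1**2) = (-4/14*(-15))*(-2 + 2*1) = (-4*1/14*(-15))*(-2 + 2) = -2/7*(-15)*0 = (30/7)*0 = 0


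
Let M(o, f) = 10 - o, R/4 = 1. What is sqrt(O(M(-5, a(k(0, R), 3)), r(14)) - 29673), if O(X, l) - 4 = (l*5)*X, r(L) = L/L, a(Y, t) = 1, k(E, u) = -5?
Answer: I*sqrt(29594) ≈ 172.03*I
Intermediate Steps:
R = 4 (R = 4*1 = 4)
r(L) = 1
O(X, l) = 4 + 5*X*l (O(X, l) = 4 + (l*5)*X = 4 + (5*l)*X = 4 + 5*X*l)
sqrt(O(M(-5, a(k(0, R), 3)), r(14)) - 29673) = sqrt((4 + 5*(10 - 1*(-5))*1) - 29673) = sqrt((4 + 5*(10 + 5)*1) - 29673) = sqrt((4 + 5*15*1) - 29673) = sqrt((4 + 75) - 29673) = sqrt(79 - 29673) = sqrt(-29594) = I*sqrt(29594)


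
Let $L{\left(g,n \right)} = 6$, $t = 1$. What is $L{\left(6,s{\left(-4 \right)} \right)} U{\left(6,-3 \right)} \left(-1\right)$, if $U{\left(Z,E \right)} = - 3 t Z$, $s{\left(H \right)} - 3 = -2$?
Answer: $108$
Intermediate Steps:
$s{\left(H \right)} = 1$ ($s{\left(H \right)} = 3 - 2 = 1$)
$U{\left(Z,E \right)} = - 3 Z$ ($U{\left(Z,E \right)} = \left(-3\right) 1 Z = - 3 Z$)
$L{\left(6,s{\left(-4 \right)} \right)} U{\left(6,-3 \right)} \left(-1\right) = 6 \left(\left(-3\right) 6\right) \left(-1\right) = 6 \left(-18\right) \left(-1\right) = \left(-108\right) \left(-1\right) = 108$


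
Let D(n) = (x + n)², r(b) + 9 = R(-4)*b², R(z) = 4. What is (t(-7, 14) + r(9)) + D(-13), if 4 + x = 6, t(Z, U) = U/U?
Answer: 437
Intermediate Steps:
t(Z, U) = 1
x = 2 (x = -4 + 6 = 2)
r(b) = -9 + 4*b²
D(n) = (2 + n)²
(t(-7, 14) + r(9)) + D(-13) = (1 + (-9 + 4*9²)) + (2 - 13)² = (1 + (-9 + 4*81)) + (-11)² = (1 + (-9 + 324)) + 121 = (1 + 315) + 121 = 316 + 121 = 437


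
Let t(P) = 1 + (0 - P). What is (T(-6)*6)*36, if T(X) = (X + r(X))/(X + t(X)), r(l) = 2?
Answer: -864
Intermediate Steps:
t(P) = 1 - P
T(X) = 2 + X (T(X) = (X + 2)/(X + (1 - X)) = (2 + X)/1 = (2 + X)*1 = 2 + X)
(T(-6)*6)*36 = ((2 - 6)*6)*36 = -4*6*36 = -24*36 = -864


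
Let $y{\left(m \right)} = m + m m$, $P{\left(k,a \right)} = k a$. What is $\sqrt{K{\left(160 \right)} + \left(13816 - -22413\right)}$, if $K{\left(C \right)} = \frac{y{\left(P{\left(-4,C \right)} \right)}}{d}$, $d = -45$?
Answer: $\sqrt{27141} \approx 164.75$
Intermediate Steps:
$P{\left(k,a \right)} = a k$
$y{\left(m \right)} = m + m^{2}$
$K{\left(C \right)} = \frac{4 C \left(1 - 4 C\right)}{45}$ ($K{\left(C \right)} = \frac{C \left(-4\right) \left(1 + C \left(-4\right)\right)}{-45} = - 4 C \left(1 - 4 C\right) \left(- \frac{1}{45}\right) = \frac{4 C \left(1 - 4 C\right)}{45}$)
$\sqrt{K{\left(160 \right)} + \left(13816 - -22413\right)} = \sqrt{\frac{4}{45} \cdot 160 \left(1 - 640\right) + \left(13816 - -22413\right)} = \sqrt{\frac{4}{45} \cdot 160 \left(1 - 640\right) + \left(13816 + 22413\right)} = \sqrt{\frac{4}{45} \cdot 160 \left(-639\right) + 36229} = \sqrt{-9088 + 36229} = \sqrt{27141}$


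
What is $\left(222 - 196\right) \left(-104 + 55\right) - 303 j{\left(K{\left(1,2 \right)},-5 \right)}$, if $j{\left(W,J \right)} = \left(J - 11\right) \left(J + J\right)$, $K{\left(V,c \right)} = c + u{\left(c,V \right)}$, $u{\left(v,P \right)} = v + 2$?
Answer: $-49754$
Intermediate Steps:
$u{\left(v,P \right)} = 2 + v$
$K{\left(V,c \right)} = 2 + 2 c$ ($K{\left(V,c \right)} = c + \left(2 + c\right) = 2 + 2 c$)
$j{\left(W,J \right)} = 2 J \left(-11 + J\right)$ ($j{\left(W,J \right)} = \left(-11 + J\right) 2 J = 2 J \left(-11 + J\right)$)
$\left(222 - 196\right) \left(-104 + 55\right) - 303 j{\left(K{\left(1,2 \right)},-5 \right)} = \left(222 - 196\right) \left(-104 + 55\right) - 303 \cdot 2 \left(-5\right) \left(-11 - 5\right) = 26 \left(-49\right) - 303 \cdot 2 \left(-5\right) \left(-16\right) = -1274 - 48480 = -49754$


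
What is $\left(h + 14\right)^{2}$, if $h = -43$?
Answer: $841$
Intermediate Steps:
$\left(h + 14\right)^{2} = \left(-43 + 14\right)^{2} = \left(-29\right)^{2} = 841$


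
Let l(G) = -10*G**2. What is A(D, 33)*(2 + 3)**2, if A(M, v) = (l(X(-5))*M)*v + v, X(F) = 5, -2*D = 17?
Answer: 1753950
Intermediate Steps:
D = -17/2 (D = -1/2*17 = -17/2 ≈ -8.5000)
A(M, v) = v - 250*M*v (A(M, v) = ((-10*5**2)*M)*v + v = ((-10*25)*M)*v + v = (-250*M)*v + v = -250*M*v + v = v - 250*M*v)
A(D, 33)*(2 + 3)**2 = (33*(1 - 250*(-17/2)))*(2 + 3)**2 = (33*(1 + 2125))*5**2 = (33*2126)*25 = 70158*25 = 1753950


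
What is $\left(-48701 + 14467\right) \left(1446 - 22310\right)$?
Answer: $714258176$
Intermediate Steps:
$\left(-48701 + 14467\right) \left(1446 - 22310\right) = - 34234 \left(1446 - 22310\right) = \left(-34234\right) \left(-20864\right) = 714258176$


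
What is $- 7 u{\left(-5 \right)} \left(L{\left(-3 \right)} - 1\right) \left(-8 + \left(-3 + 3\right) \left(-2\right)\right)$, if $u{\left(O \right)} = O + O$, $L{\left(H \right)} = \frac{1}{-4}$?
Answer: $700$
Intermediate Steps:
$L{\left(H \right)} = - \frac{1}{4}$
$u{\left(O \right)} = 2 O$
$- 7 u{\left(-5 \right)} \left(L{\left(-3 \right)} - 1\right) \left(-8 + \left(-3 + 3\right) \left(-2\right)\right) = - 7 \cdot 2 \left(-5\right) \left(- \frac{1}{4} - 1\right) \left(-8 + \left(-3 + 3\right) \left(-2\right)\right) = \left(-7\right) \left(-10\right) \left(- \frac{5 \left(-8 + 0 \left(-2\right)\right)}{4}\right) = 70 \left(- \frac{5 \left(-8 + 0\right)}{4}\right) = 70 \left(\left(- \frac{5}{4}\right) \left(-8\right)\right) = 70 \cdot 10 = 700$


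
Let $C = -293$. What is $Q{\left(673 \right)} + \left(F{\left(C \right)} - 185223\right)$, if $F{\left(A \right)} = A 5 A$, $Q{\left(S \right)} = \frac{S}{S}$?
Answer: $244023$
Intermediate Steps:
$Q{\left(S \right)} = 1$
$F{\left(A \right)} = 5 A^{2}$ ($F{\left(A \right)} = 5 A A = 5 A^{2}$)
$Q{\left(673 \right)} + \left(F{\left(C \right)} - 185223\right) = 1 + \left(5 \left(-293\right)^{2} - 185223\right) = 1 + \left(5 \cdot 85849 - 185223\right) = 1 + \left(429245 - 185223\right) = 1 + 244022 = 244023$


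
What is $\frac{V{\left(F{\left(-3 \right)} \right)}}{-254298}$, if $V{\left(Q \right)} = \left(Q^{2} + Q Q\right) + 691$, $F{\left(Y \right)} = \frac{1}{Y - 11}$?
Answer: $- \frac{22573}{8307068} \approx -0.0027173$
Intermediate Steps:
$F{\left(Y \right)} = \frac{1}{-11 + Y}$
$V{\left(Q \right)} = 691 + 2 Q^{2}$ ($V{\left(Q \right)} = \left(Q^{2} + Q^{2}\right) + 691 = 2 Q^{2} + 691 = 691 + 2 Q^{2}$)
$\frac{V{\left(F{\left(-3 \right)} \right)}}{-254298} = \frac{691 + 2 \left(\frac{1}{-11 - 3}\right)^{2}}{-254298} = \left(691 + 2 \left(\frac{1}{-14}\right)^{2}\right) \left(- \frac{1}{254298}\right) = \left(691 + 2 \left(- \frac{1}{14}\right)^{2}\right) \left(- \frac{1}{254298}\right) = \left(691 + 2 \cdot \frac{1}{196}\right) \left(- \frac{1}{254298}\right) = \left(691 + \frac{1}{98}\right) \left(- \frac{1}{254298}\right) = \frac{67719}{98} \left(- \frac{1}{254298}\right) = - \frac{22573}{8307068}$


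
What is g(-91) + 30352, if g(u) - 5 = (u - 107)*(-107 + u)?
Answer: 69561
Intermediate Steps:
g(u) = 5 + (-107 + u)² (g(u) = 5 + (u - 107)*(-107 + u) = 5 + (-107 + u)*(-107 + u) = 5 + (-107 + u)²)
g(-91) + 30352 = (5 + (-107 - 91)²) + 30352 = (5 + (-198)²) + 30352 = (5 + 39204) + 30352 = 39209 + 30352 = 69561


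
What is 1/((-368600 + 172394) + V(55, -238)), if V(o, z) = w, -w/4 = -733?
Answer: -1/193274 ≈ -5.1740e-6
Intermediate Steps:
w = 2932 (w = -4*(-733) = 2932)
V(o, z) = 2932
1/((-368600 + 172394) + V(55, -238)) = 1/((-368600 + 172394) + 2932) = 1/(-196206 + 2932) = 1/(-193274) = -1/193274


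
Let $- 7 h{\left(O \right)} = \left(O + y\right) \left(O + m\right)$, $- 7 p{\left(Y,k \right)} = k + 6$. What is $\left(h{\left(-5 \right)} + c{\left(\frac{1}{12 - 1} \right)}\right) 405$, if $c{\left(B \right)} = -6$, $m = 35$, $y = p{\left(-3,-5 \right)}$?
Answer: $\frac{318330}{49} \approx 6496.5$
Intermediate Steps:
$p{\left(Y,k \right)} = - \frac{6}{7} - \frac{k}{7}$ ($p{\left(Y,k \right)} = - \frac{k + 6}{7} = - \frac{6 + k}{7} = - \frac{6}{7} - \frac{k}{7}$)
$y = - \frac{1}{7}$ ($y = - \frac{6}{7} - - \frac{5}{7} = - \frac{6}{7} + \frac{5}{7} = - \frac{1}{7} \approx -0.14286$)
$h{\left(O \right)} = - \frac{\left(35 + O\right) \left(- \frac{1}{7} + O\right)}{7}$ ($h{\left(O \right)} = - \frac{\left(O - \frac{1}{7}\right) \left(O + 35\right)}{7} = - \frac{\left(- \frac{1}{7} + O\right) \left(35 + O\right)}{7} = - \frac{\left(35 + O\right) \left(- \frac{1}{7} + O\right)}{7}$)
$\left(h{\left(-5 \right)} + c{\left(\frac{1}{12 - 1} \right)}\right) 405 = \left(\left(\frac{5}{7} - - \frac{1220}{49} - \frac{\left(-5\right)^{2}}{7}\right) - 6\right) 405 = \left(\left(\frac{5}{7} + \frac{1220}{49} - \frac{25}{7}\right) - 6\right) 405 = \left(\frac{1080}{49} - 6\right) 405 = \frac{786}{49} \cdot 405 = \frac{318330}{49}$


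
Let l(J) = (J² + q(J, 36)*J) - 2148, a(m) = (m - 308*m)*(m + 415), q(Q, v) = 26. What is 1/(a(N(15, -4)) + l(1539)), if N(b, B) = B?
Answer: 1/2911095 ≈ 3.4351e-7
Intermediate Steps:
a(m) = -307*m*(415 + m) (a(m) = (-307*m)*(415 + m) = -307*m*(415 + m))
l(J) = -2148 + J² + 26*J (l(J) = (J² + 26*J) - 2148 = -2148 + J² + 26*J)
1/(a(N(15, -4)) + l(1539)) = 1/(-307*(-4)*(415 - 4) + (-2148 + 1539² + 26*1539)) = 1/(-307*(-4)*411 + (-2148 + 2368521 + 40014)) = 1/(504708 + 2406387) = 1/2911095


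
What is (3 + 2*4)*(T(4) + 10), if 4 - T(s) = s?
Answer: 110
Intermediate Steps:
T(s) = 4 - s
(3 + 2*4)*(T(4) + 10) = (3 + 2*4)*((4 - 1*4) + 10) = (3 + 8)*((4 - 4) + 10) = 11*(0 + 10) = 11*10 = 110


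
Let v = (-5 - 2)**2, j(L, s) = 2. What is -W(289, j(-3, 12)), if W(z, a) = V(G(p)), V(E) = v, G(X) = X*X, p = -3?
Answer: -49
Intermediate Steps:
G(X) = X**2
v = 49 (v = (-7)**2 = 49)
V(E) = 49
W(z, a) = 49
-W(289, j(-3, 12)) = -1*49 = -49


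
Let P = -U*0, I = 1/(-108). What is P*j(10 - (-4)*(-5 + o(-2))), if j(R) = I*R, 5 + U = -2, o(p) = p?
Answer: 0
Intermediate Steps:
U = -7 (U = -5 - 2 = -7)
I = -1/108 ≈ -0.0092593
P = 0 (P = -1*(-7)*0 = 7*0 = 0)
j(R) = -R/108
P*j(10 - (-4)*(-5 + o(-2))) = 0*(-(10 - (-4)*(-5 - 2))/108) = 0*(-(10 - (-4)*(-7))/108) = 0*(-(10 - 1*28)/108) = 0*(-(10 - 28)/108) = 0*(-1/108*(-18)) = 0*(⅙) = 0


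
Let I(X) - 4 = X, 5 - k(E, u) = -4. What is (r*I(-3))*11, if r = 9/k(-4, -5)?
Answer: 11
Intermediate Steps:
k(E, u) = 9 (k(E, u) = 5 - 1*(-4) = 5 + 4 = 9)
I(X) = 4 + X
r = 1 (r = 9/9 = 9*(⅑) = 1)
(r*I(-3))*11 = (1*(4 - 3))*11 = (1*1)*11 = 1*11 = 11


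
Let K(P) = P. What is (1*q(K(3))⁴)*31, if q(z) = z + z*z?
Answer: 642816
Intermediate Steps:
q(z) = z + z²
(1*q(K(3))⁴)*31 = (1*(3*(1 + 3))⁴)*31 = (1*(3*4)⁴)*31 = (1*12⁴)*31 = (1*20736)*31 = 20736*31 = 642816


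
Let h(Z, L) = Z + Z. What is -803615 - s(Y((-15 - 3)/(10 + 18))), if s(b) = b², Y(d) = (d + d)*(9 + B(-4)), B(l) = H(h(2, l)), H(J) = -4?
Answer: -39379160/49 ≈ -8.0366e+5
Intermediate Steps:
h(Z, L) = 2*Z
B(l) = -4
Y(d) = 10*d (Y(d) = (d + d)*(9 - 4) = (2*d)*5 = 10*d)
-803615 - s(Y((-15 - 3)/(10 + 18))) = -803615 - (10*((-15 - 3)/(10 + 18)))² = -803615 - (10*(-18/28))² = -803615 - (10*(-18*1/28))² = -803615 - (10*(-9/14))² = -803615 - (-45/7)² = -803615 - 1*2025/49 = -803615 - 2025/49 = -39379160/49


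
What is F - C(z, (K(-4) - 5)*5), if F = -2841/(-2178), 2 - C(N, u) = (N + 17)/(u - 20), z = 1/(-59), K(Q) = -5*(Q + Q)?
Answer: -3890773/6639270 ≈ -0.58602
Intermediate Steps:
K(Q) = -10*Q
z = -1/59 ≈ -0.016949
C(N, u) = 2 - (17 + N)/(-20 + u) (C(N, u) = 2 - (N + 17)/(u - 20) = 2 - (17 + N)/(-20 + u))
F = 947/726 (F = -2841*(-1/2178) = 947/726 ≈ 1.3044)
F - C(z, (K(-4) - 5)*5) = 947/726 - (-57 - 1*(-1/59) + 2*((-10*(-4) - 5)*5))/(-20 + (-10*(-4) - 5)*5) = 947/726 - (-57 + 1/59 + 2*((40 - 5)*5))/(-20 + (40 - 5)*5) = 947/726 - (-57 + 1/59 + 2*(35*5))/(-20 + 35*5) = 947/726 - (-57 + 1/59 + 2*175)/(-20 + 175) = 947/726 - (-57 + 1/59 + 350)/155 = 947/726 - 17288/(155*59) = 947/726 - 1*17288/9145 = 947/726 - 17288/9145 = -3890773/6639270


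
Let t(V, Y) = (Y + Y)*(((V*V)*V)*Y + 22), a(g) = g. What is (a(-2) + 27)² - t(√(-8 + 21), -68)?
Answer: 3617 - 120224*√13 ≈ -4.2986e+5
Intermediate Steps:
t(V, Y) = 2*Y*(22 + Y*V³) (t(V, Y) = (2*Y)*((V²*V)*Y + 22) = (2*Y)*(V³*Y + 22) = (2*Y)*(Y*V³ + 22) = (2*Y)*(22 + Y*V³) = 2*Y*(22 + Y*V³))
(a(-2) + 27)² - t(√(-8 + 21), -68) = (-2 + 27)² - 2*(-68)*(22 - 68*(-8 + 21)^(3/2)) = 25² - 2*(-68)*(22 - 68*13*√13) = 625 - 2*(-68)*(22 - 884*√13) = 625 - (-2992 + 120224*√13) = 625 + (2992 - 120224*√13) = 3617 - 120224*√13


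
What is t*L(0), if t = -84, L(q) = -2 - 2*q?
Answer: 168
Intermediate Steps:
t*L(0) = -84*(-2 - 2*0) = -84*(-2 + 0) = -84*(-2) = 168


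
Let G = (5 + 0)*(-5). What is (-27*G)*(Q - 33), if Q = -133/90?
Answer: -46545/2 ≈ -23273.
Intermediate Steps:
G = -25 (G = 5*(-5) = -25)
Q = -133/90 (Q = -133*1/90 = -133/90 ≈ -1.4778)
(-27*G)*(Q - 33) = (-27*(-25))*(-133/90 - 33) = 675*(-3103/90) = -46545/2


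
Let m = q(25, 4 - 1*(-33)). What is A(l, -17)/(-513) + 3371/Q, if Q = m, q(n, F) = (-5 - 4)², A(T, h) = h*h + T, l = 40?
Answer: 63062/1539 ≈ 40.976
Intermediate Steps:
A(T, h) = T + h² (A(T, h) = h² + T = T + h²)
q(n, F) = 81 (q(n, F) = (-9)² = 81)
m = 81
Q = 81
A(l, -17)/(-513) + 3371/Q = (40 + (-17)²)/(-513) + 3371/81 = (40 + 289)*(-1/513) + 3371*(1/81) = 329*(-1/513) + 3371/81 = -329/513 + 3371/81 = 63062/1539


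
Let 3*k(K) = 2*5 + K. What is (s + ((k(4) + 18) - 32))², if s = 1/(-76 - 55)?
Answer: 13476241/154449 ≈ 87.254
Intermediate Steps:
k(K) = 10/3 + K/3 (k(K) = (2*5 + K)/3 = (10 + K)/3 = 10/3 + K/3)
s = -1/131 (s = 1/(-131) = -1/131 ≈ -0.0076336)
(s + ((k(4) + 18) - 32))² = (-1/131 + (((10/3 + (⅓)*4) + 18) - 32))² = (-1/131 + (((10/3 + 4/3) + 18) - 32))² = (-1/131 + ((14/3 + 18) - 32))² = (-1/131 + (68/3 - 32))² = (-1/131 - 28/3)² = (-3671/393)² = 13476241/154449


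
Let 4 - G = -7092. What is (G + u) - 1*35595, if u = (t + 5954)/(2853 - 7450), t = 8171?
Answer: -131024028/4597 ≈ -28502.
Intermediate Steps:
G = 7096 (G = 4 - 1*(-7092) = 4 + 7092 = 7096)
u = -14125/4597 (u = (8171 + 5954)/(2853 - 7450) = 14125/(-4597) = 14125*(-1/4597) = -14125/4597 ≈ -3.0727)
(G + u) - 1*35595 = (7096 - 14125/4597) - 1*35595 = 32606187/4597 - 35595 = -131024028/4597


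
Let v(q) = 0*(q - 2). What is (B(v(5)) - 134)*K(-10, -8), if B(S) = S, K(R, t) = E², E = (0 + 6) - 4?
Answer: -536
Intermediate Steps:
E = 2 (E = 6 - 4 = 2)
v(q) = 0 (v(q) = 0*(-2 + q) = 0)
K(R, t) = 4 (K(R, t) = 2² = 4)
(B(v(5)) - 134)*K(-10, -8) = (0 - 134)*4 = -134*4 = -536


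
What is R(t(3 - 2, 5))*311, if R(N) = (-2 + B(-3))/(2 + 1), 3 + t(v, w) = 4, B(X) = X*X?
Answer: 2177/3 ≈ 725.67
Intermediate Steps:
B(X) = X²
t(v, w) = 1 (t(v, w) = -3 + 4 = 1)
R(N) = 7/3 (R(N) = (-2 + (-3)²)/(2 + 1) = (-2 + 9)/3 = 7*(⅓) = 7/3)
R(t(3 - 2, 5))*311 = (7/3)*311 = 2177/3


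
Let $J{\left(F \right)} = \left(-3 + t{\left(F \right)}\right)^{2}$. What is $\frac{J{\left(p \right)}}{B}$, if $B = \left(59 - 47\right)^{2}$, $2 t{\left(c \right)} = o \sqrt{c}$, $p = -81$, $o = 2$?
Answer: $\frac{\left(1 - 3 i\right)^{2}}{16} \approx -0.5 - 0.375 i$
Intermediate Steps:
$t{\left(c \right)} = \sqrt{c}$ ($t{\left(c \right)} = \frac{2 \sqrt{c}}{2} = \sqrt{c}$)
$B = 144$ ($B = 12^{2} = 144$)
$J{\left(F \right)} = \left(-3 + \sqrt{F}\right)^{2}$
$\frac{J{\left(p \right)}}{B} = \frac{\left(-3 + \sqrt{-81}\right)^{2}}{144} = \left(-3 + 9 i\right)^{2} \cdot \frac{1}{144} = \frac{\left(-3 + 9 i\right)^{2}}{144}$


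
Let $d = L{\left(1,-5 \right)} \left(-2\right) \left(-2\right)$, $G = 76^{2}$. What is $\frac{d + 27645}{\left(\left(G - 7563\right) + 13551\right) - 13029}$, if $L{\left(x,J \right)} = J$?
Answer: $- \frac{5525}{253} \approx -21.838$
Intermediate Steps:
$G = 5776$
$d = -20$ ($d = \left(-5\right) \left(-2\right) \left(-2\right) = 10 \left(-2\right) = -20$)
$\frac{d + 27645}{\left(\left(G - 7563\right) + 13551\right) - 13029} = \frac{-20 + 27645}{\left(\left(5776 - 7563\right) + 13551\right) - 13029} = \frac{27625}{\left(-1787 + 13551\right) - 13029} = \frac{27625}{11764 - 13029} = \frac{27625}{-1265} = 27625 \left(- \frac{1}{1265}\right) = - \frac{5525}{253}$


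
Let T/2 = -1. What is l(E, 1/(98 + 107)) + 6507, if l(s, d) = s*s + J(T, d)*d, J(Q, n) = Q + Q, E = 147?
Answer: 5763776/205 ≈ 28116.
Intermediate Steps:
T = -2 (T = 2*(-1) = -2)
J(Q, n) = 2*Q
l(s, d) = s² - 4*d (l(s, d) = s*s + (2*(-2))*d = s² - 4*d)
l(E, 1/(98 + 107)) + 6507 = (147² - 4/(98 + 107)) + 6507 = (21609 - 4/205) + 6507 = 4429841/205 + 6507 = 5763776/205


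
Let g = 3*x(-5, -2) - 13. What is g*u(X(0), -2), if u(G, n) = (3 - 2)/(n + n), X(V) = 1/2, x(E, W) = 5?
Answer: -1/2 ≈ -0.50000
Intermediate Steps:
X(V) = 1/2
u(G, n) = 1/(2*n)
g = 2 (g = 3*5 - 13 = 15 - 13 = 2)
g*u(X(0), -2) = 2*((1/2)/(-2)) = 2*((1/2)*(-1/2)) = 2*(-1/4) = -1/2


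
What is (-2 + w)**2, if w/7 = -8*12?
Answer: 454276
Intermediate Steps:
w = -672 (w = 7*(-8*12) = 7*(-96) = -672)
(-2 + w)**2 = (-2 - 672)**2 = (-674)**2 = 454276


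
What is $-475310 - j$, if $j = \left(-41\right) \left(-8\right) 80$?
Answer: $-501550$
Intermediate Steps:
$j = 26240$ ($j = 328 \cdot 80 = 26240$)
$-475310 - j = -475310 - 26240 = -501550$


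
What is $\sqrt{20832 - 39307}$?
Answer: $5 i \sqrt{739} \approx 135.92 i$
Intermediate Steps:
$\sqrt{20832 - 39307} = \sqrt{-18475} = 5 i \sqrt{739}$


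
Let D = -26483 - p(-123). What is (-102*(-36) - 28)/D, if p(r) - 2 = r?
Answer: -1822/13181 ≈ -0.13823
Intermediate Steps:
p(r) = 2 + r
D = -26362 (D = -26483 - (2 - 123) = -26483 - 1*(-121) = -26483 + 121 = -26362)
(-102*(-36) - 28)/D = (-102*(-36) - 28)/(-26362) = (3672 - 28)*(-1/26362) = 3644*(-1/26362) = -1822/13181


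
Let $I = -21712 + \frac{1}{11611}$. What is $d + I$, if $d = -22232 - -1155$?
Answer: $- \frac{496823078}{11611} \approx -42789.0$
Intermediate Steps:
$d = -21077$ ($d = -22232 + 1155 = -21077$)
$I = - \frac{252098031}{11611}$ ($I = -21712 + \frac{1}{11611} = - \frac{252098031}{11611} \approx -21712.0$)
$d + I = -21077 - \frac{252098031}{11611} = - \frac{496823078}{11611}$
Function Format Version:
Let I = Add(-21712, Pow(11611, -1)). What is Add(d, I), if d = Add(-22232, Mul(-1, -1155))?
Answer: Rational(-496823078, 11611) ≈ -42789.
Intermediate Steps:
d = -21077 (d = Add(-22232, 1155) = -21077)
I = Rational(-252098031, 11611) (I = Add(-21712, Rational(1, 11611)) = Rational(-252098031, 11611) ≈ -21712.)
Add(d, I) = Add(-21077, Rational(-252098031, 11611)) = Rational(-496823078, 11611)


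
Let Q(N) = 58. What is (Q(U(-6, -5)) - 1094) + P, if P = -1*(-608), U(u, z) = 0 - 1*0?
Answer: -428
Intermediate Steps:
U(u, z) = 0 (U(u, z) = 0 + 0 = 0)
P = 608
(Q(U(-6, -5)) - 1094) + P = (58 - 1094) + 608 = -1036 + 608 = -428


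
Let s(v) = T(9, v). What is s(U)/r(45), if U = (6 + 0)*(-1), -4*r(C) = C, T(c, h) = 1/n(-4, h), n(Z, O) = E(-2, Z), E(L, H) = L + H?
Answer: 2/135 ≈ 0.014815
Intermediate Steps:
E(L, H) = H + L
n(Z, O) = -2 + Z (n(Z, O) = Z - 2 = -2 + Z)
T(c, h) = -1/6 (T(c, h) = 1/(-2 - 4) = 1/(-6) = -1/6)
r(C) = -C/4
U = -6 (U = 6*(-1) = -6)
s(v) = -1/6
s(U)/r(45) = -1/(6*((-1/4*45))) = -1/(6*(-45/4)) = -1/6*(-4/45) = 2/135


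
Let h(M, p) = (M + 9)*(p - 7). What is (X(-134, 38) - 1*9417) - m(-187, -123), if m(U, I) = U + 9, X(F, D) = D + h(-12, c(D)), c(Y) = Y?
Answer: -9294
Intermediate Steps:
h(M, p) = (-7 + p)*(9 + M) (h(M, p) = (9 + M)*(-7 + p) = (-7 + p)*(9 + M))
X(F, D) = 21 - 2*D (X(F, D) = D + (-63 - 7*(-12) + 9*D - 12*D) = D + (-63 + 84 + 9*D - 12*D) = D + (21 - 3*D) = 21 - 2*D)
m(U, I) = 9 + U
(X(-134, 38) - 1*9417) - m(-187, -123) = ((21 - 2*38) - 1*9417) - (9 - 187) = ((21 - 76) - 9417) - 1*(-178) = (-55 - 9417) + 178 = -9472 + 178 = -9294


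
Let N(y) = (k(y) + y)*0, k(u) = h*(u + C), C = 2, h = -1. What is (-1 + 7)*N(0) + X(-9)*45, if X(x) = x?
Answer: -405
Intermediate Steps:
k(u) = -2 - u (k(u) = -(u + 2) = -(2 + u) = -2 - u)
N(y) = 0 (N(y) = ((-2 - y) + y)*0 = -2*0 = 0)
(-1 + 7)*N(0) + X(-9)*45 = (-1 + 7)*0 - 9*45 = 6*0 - 405 = 0 - 405 = -405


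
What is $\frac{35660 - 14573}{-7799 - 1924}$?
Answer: $- \frac{7029}{3241} \approx -2.1688$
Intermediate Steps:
$\frac{35660 - 14573}{-7799 - 1924} = \frac{21087}{-9723} = 21087 \left(- \frac{1}{9723}\right) = - \frac{7029}{3241}$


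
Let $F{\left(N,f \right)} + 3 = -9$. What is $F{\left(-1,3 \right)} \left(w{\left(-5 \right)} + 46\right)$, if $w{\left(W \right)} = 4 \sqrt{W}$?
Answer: $-552 - 48 i \sqrt{5} \approx -552.0 - 107.33 i$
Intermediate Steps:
$F{\left(N,f \right)} = -12$ ($F{\left(N,f \right)} = -3 - 9 = -12$)
$F{\left(-1,3 \right)} \left(w{\left(-5 \right)} + 46\right) = - 12 \left(4 \sqrt{-5} + 46\right) = - 12 \left(4 i \sqrt{5} + 46\right) = - 12 \left(46 + 4 i \sqrt{5}\right) = -552 - 48 i \sqrt{5}$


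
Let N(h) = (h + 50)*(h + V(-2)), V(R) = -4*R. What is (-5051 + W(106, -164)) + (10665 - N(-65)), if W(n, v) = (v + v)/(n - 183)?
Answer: 366771/77 ≈ 4763.3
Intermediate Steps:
N(h) = (8 + h)*(50 + h) (N(h) = (h + 50)*(h - 4*(-2)) = (50 + h)*(h + 8) = (50 + h)*(8 + h) = (8 + h)*(50 + h))
W(n, v) = 2*v/(-183 + n) (W(n, v) = (2*v)/(-183 + n) = 2*v/(-183 + n))
(-5051 + W(106, -164)) + (10665 - N(-65)) = (-5051 + 2*(-164)/(-183 + 106)) + (10665 - (400 + (-65)² + 58*(-65))) = (-5051 + 2*(-164)/(-77)) + (10665 - (400 + 4225 - 3770)) = (-5051 + 2*(-164)*(-1/77)) + (10665 - 1*855) = (-5051 + 328/77) + (10665 - 855) = -388599/77 + 9810 = 366771/77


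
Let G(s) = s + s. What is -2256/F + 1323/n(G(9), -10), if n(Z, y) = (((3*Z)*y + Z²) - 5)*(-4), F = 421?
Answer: -1437321/372164 ≈ -3.8621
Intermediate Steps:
G(s) = 2*s
n(Z, y) = 20 - 4*Z² - 12*Z*y (n(Z, y) = ((3*Z*y + Z²) - 5)*(-4) = ((Z² + 3*Z*y) - 5)*(-4) = (-5 + Z² + 3*Z*y)*(-4) = 20 - 4*Z² - 12*Z*y)
-2256/F + 1323/n(G(9), -10) = -2256/421 + 1323/(20 - 4*(2*9)² - 12*2*9*(-10)) = -2256*1/421 + 1323/(20 - 4*18² - 12*18*(-10)) = -2256/421 + 1323/(20 - 4*324 + 2160) = -2256/421 + 1323/(20 - 1296 + 2160) = -2256/421 + 1323/884 = -1437321/372164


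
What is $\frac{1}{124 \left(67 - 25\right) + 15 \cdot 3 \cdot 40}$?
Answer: $\frac{1}{7008} \approx 0.00014269$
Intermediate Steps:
$\frac{1}{124 \left(67 - 25\right) + 15 \cdot 3 \cdot 40} = \frac{1}{124 \cdot 42 + 45 \cdot 40} = \frac{1}{5208 + 1800} = \frac{1}{7008}$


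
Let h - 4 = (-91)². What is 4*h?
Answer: 33140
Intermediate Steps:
h = 8285 (h = 4 + (-91)² = 4 + 8281 = 8285)
4*h = 4*8285 = 33140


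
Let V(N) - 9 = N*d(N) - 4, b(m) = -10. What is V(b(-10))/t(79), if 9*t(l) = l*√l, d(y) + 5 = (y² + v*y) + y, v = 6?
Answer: -2205*√79/6241 ≈ -3.1403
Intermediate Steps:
d(y) = -5 + y² + 7*y (d(y) = -5 + ((y² + 6*y) + y) = -5 + (y² + 7*y) = -5 + y² + 7*y)
t(l) = l^(3/2)/9 (t(l) = (l*√l)/9 = l^(3/2)/9)
V(N) = 5 + N*(-5 + N² + 7*N) (V(N) = 9 + (N*(-5 + N² + 7*N) - 4) = 9 + (-4 + N*(-5 + N² + 7*N)) = 5 + N*(-5 + N² + 7*N))
V(b(-10))/t(79) = (5 - 10*(-5 + (-10)² + 7*(-10)))/((79^(3/2)/9)) = (5 - 10*(-5 + 100 - 70))/(((79*√79)/9)) = (5 - 10*25)/((79*√79/9)) = (5 - 250)*(9*√79/6241) = -2205*√79/6241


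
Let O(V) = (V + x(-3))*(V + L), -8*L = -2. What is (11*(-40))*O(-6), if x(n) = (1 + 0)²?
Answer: -12650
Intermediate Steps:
L = ¼ (L = -⅛*(-2) = ¼ ≈ 0.25000)
x(n) = 1 (x(n) = 1² = 1)
O(V) = (1 + V)*(¼ + V) (O(V) = (V + 1)*(V + ¼) = (1 + V)*(¼ + V))
(11*(-40))*O(-6) = (11*(-40))*(¼ + (-6)² + (5/4)*(-6)) = -440*(¼ + 36 - 15/2) = -440*115/4 = -12650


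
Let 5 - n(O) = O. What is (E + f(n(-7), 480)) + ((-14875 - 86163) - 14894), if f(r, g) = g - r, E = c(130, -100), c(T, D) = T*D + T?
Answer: -128334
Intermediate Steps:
n(O) = 5 - O
c(T, D) = T + D*T (c(T, D) = D*T + T = T + D*T)
E = -12870 (E = 130*(1 - 100) = 130*(-99) = -12870)
(E + f(n(-7), 480)) + ((-14875 - 86163) - 14894) = (-12870 + (480 - (5 - 1*(-7)))) + ((-14875 - 86163) - 14894) = (-12870 + (480 - (5 + 7))) + (-101038 - 14894) = (-12870 + (480 - 1*12)) - 115932 = (-12870 + (480 - 12)) - 115932 = (-12870 + 468) - 115932 = -12402 - 115932 = -128334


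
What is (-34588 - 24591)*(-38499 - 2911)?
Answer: 2450602390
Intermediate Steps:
(-34588 - 24591)*(-38499 - 2911) = -59179*(-41410) = 2450602390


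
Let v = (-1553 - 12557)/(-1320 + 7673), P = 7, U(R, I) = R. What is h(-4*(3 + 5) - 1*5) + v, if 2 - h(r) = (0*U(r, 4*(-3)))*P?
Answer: -1404/6353 ≈ -0.22100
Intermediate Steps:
v = -14110/6353 ≈ -2.2210
h(r) = 2 (h(r) = 2 - 0*r*7 = 2 - 0*7 = 2 - 1*0 = 2 + 0 = 2)
h(-4*(3 + 5) - 1*5) + v = 2 - 14110/6353 = -1404/6353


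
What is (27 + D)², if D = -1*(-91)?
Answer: 13924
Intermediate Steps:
D = 91
(27 + D)² = (27 + 91)² = 118² = 13924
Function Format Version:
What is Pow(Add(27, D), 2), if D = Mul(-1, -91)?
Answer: 13924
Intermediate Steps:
D = 91
Pow(Add(27, D), 2) = Pow(Add(27, 91), 2) = Pow(118, 2) = 13924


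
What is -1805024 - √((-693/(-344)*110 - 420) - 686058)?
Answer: -1805024 - I*√5075552343/86 ≈ -1.805e+6 - 828.41*I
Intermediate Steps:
-1805024 - √((-693/(-344)*110 - 420) - 686058) = -1805024 - √((-693*(-1/344)*110 - 420) - 686058) = -1805024 - √(((693/344)*110 - 420) - 686058) = -1805024 - √((38115/172 - 420) - 686058) = -1805024 - √(-34125/172 - 686058) = -1805024 - √(-118036101/172) = -1805024 - I*√5075552343/86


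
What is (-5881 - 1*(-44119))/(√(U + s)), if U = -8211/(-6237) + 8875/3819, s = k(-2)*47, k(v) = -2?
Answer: -57357*I*√1435163801214/17081623 ≈ -4022.6*I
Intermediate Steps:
s = -94 (s = -2*47 = -94)
U = 1376368/378081 (U = -8211*(-1/6237) + 8875*(1/3819) = 391/297 + 8875/3819 = 1376368/378081 ≈ 3.6404)
(-5881 - 1*(-44119))/(√(U + s)) = (-5881 - 1*(-44119))/(√(1376368/378081 - 94)) = (-5881 + 44119)/(√(-34163246/378081)) = 38238/((I*√1435163801214/126027)) = 38238*(-3*I*√1435163801214/34163246) = -57357*I*√1435163801214/17081623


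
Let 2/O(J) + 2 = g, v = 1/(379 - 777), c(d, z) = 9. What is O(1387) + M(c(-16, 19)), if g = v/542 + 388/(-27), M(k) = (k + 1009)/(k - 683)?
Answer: -52456967759/32131770163 ≈ -1.6326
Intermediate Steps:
v = -1/398 (v = 1/(-398) = -1/398 ≈ -0.0025126)
M(k) = (1009 + k)/(-683 + k)
g = -83697835/5824332 (g = -1/398/542 + 388/(-27) = -1/398*1/542 + 388*(-1/27) = -1/215716 - 388/27 = -83697835/5824332 ≈ -14.370)
O(J) = -11648664/95346499 (O(J) = 2/(-2 - 83697835/5824332) = 2/(-95346499/5824332) = 2*(-5824332/95346499) = -11648664/95346499)
O(1387) + M(c(-16, 19)) = -11648664/95346499 + (1009 + 9)/(-683 + 9) = -11648664/95346499 + 1018/(-674) = -11648664/95346499 - 1/674*1018 = -11648664/95346499 - 509/337 = -52456967759/32131770163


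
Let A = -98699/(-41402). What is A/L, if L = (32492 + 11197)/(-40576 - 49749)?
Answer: -8914987175/1808811978 ≈ -4.9286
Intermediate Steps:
L = -43689/90325 (L = 43689/(-90325) = 43689*(-1/90325) = -43689/90325 ≈ -0.48369)
A = 98699/41402 (A = -98699*(-1/41402) = 98699/41402 ≈ 2.3839)
A/L = 98699/(41402*(-43689/90325)) = (98699/41402)*(-90325/43689) = -8914987175/1808811978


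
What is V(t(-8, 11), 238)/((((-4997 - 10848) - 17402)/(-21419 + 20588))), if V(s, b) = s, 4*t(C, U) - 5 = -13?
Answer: -1662/33247 ≈ -0.049989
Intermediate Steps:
t(C, U) = -2 (t(C, U) = 5/4 + (¼)*(-13) = 5/4 - 13/4 = -2)
V(t(-8, 11), 238)/((((-4997 - 10848) - 17402)/(-21419 + 20588))) = -2*(-21419 + 20588)/((-4997 - 10848) - 17402) = -2*(-831/(-15845 - 17402)) = -2/((-33247*(-1/831))) = -2/33247/831 = -2*831/33247 = -1662/33247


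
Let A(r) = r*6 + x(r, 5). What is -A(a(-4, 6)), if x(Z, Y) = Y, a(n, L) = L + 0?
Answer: -41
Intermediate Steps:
a(n, L) = L
A(r) = 5 + 6*r (A(r) = r*6 + 5 = 6*r + 5 = 5 + 6*r)
-A(a(-4, 6)) = -(5 + 6*6) = -(5 + 36) = -1*41 = -41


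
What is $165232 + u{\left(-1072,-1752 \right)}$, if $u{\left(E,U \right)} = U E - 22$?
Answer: $2043354$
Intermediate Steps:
$u{\left(E,U \right)} = -22 + E U$ ($u{\left(E,U \right)} = E U - 22 = -22 + E U$)
$165232 + u{\left(-1072,-1752 \right)} = 165232 - -1878122 = 165232 + \left(-22 + 1878144\right) = 165232 + 1878122 = 2043354$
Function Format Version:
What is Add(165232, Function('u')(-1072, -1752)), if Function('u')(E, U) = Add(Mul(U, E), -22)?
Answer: 2043354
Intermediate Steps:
Function('u')(E, U) = Add(-22, Mul(E, U)) (Function('u')(E, U) = Add(Mul(E, U), -22) = Add(-22, Mul(E, U)))
Add(165232, Function('u')(-1072, -1752)) = Add(165232, Add(-22, Mul(-1072, -1752))) = Add(165232, Add(-22, 1878144)) = Add(165232, 1878122) = 2043354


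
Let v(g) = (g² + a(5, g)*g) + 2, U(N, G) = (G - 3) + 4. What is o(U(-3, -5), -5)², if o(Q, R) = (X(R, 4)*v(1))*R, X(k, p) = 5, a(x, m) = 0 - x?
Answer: 2500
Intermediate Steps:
a(x, m) = -x
U(N, G) = 1 + G (U(N, G) = (-3 + G) + 4 = 1 + G)
v(g) = 2 + g² - 5*g (v(g) = (g² + (-1*5)*g) + 2 = (g² - 5*g) + 2 = 2 + g² - 5*g)
o(Q, R) = -10*R (o(Q, R) = (5*(2 + 1² - 5*1))*R = (5*(2 + 1 - 5))*R = (5*(-2))*R = -10*R)
o(U(-3, -5), -5)² = (-10*(-5))² = 50² = 2500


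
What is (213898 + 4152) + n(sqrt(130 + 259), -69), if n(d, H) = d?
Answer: 218050 + sqrt(389) ≈ 2.1807e+5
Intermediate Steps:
(213898 + 4152) + n(sqrt(130 + 259), -69) = (213898 + 4152) + sqrt(130 + 259) = 218050 + sqrt(389)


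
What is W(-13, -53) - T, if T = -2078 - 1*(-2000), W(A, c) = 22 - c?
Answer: 153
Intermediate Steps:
T = -78 (T = -2078 + 2000 = -78)
W(-13, -53) - T = (22 - 1*(-53)) - 1*(-78) = (22 + 53) + 78 = 75 + 78 = 153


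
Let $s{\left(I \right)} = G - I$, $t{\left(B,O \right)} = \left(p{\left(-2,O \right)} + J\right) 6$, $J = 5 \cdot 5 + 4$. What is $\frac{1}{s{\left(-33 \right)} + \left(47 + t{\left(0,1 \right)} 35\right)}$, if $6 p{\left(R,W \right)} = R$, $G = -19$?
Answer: $\frac{1}{6081} \approx 0.00016445$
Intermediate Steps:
$J = 29$ ($J = 25 + 4 = 29$)
$p{\left(R,W \right)} = \frac{R}{6}$
$t{\left(B,O \right)} = 172$ ($t{\left(B,O \right)} = \left(\frac{1}{6} \left(-2\right) + 29\right) 6 = \left(- \frac{1}{3} + 29\right) 6 = \frac{86}{3} \cdot 6 = 172$)
$s{\left(I \right)} = -19 - I$
$\frac{1}{s{\left(-33 \right)} + \left(47 + t{\left(0,1 \right)} 35\right)} = \frac{1}{\left(-19 - -33\right) + \left(47 + 172 \cdot 35\right)} = \frac{1}{\left(-19 + 33\right) + \left(47 + 6020\right)} = \frac{1}{14 + 6067} = \frac{1}{6081}$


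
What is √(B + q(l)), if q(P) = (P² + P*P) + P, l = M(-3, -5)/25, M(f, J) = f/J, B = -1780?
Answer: I*√27812107/125 ≈ 42.19*I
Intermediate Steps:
l = 3/125 (l = -3/(-5)/25 = -3*(-⅕)*(1/25) = (⅗)*(1/25) = 3/125 ≈ 0.024000)
q(P) = P + 2*P² (q(P) = (P² + P²) + P = 2*P² + P = P + 2*P²)
√(B + q(l)) = √(-1780 + 3*(1 + 2*(3/125))/125) = √(-1780 + 3*(1 + 6/125)/125) = √(-1780 + (3/125)*(131/125)) = √(-1780 + 393/15625) = √(-27812107/15625) = I*√27812107/125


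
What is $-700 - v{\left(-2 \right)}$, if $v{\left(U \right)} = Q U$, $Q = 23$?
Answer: $-654$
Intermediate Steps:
$v{\left(U \right)} = 23 U$
$-700 - v{\left(-2 \right)} = -700 - 23 \left(-2\right) = -700 - -46 = -700 + 46 = -654$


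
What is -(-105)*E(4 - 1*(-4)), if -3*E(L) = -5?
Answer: 175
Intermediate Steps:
E(L) = 5/3 (E(L) = -1/3*(-5) = 5/3)
-(-105)*E(4 - 1*(-4)) = -(-105)*5/3 = -3*(-175/3) = 175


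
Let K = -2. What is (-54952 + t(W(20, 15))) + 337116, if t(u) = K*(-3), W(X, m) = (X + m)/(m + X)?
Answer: 282170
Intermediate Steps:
W(X, m) = 1 (W(X, m) = (X + m)/(X + m) = 1)
t(u) = 6 (t(u) = -2*(-3) = 6)
(-54952 + t(W(20, 15))) + 337116 = (-54952 + 6) + 337116 = -54946 + 337116 = 282170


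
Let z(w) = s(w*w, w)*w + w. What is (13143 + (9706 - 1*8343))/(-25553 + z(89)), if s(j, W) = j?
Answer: 14506/679505 ≈ 0.021348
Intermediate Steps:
z(w) = w + w³ (z(w) = (w*w)*w + w = w²*w + w = w³ + w = w + w³)
(13143 + (9706 - 1*8343))/(-25553 + z(89)) = (13143 + (9706 - 1*8343))/(-25553 + (89 + 89³)) = (13143 + (9706 - 8343))/(-25553 + (89 + 704969)) = (13143 + 1363)/(-25553 + 705058) = 14506/679505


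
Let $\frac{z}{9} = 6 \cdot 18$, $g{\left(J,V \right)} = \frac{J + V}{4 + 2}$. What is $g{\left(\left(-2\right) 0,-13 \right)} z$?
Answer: $-2106$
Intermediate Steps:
$g{\left(J,V \right)} = \frac{J}{6} + \frac{V}{6}$ ($g{\left(J,V \right)} = \frac{J + V}{6} = \left(J + V\right) \frac{1}{6} = \frac{J}{6} + \frac{V}{6}$)
$z = 972$ ($z = 9 \cdot 6 \cdot 18 = 9 \cdot 108 = 972$)
$g{\left(\left(-2\right) 0,-13 \right)} z = \left(\frac{\left(-2\right) 0}{6} + \frac{1}{6} \left(-13\right)\right) 972 = \left(\frac{1}{6} \cdot 0 - \frac{13}{6}\right) 972 = \left(0 - \frac{13}{6}\right) 972 = \left(- \frac{13}{6}\right) 972 = -2106$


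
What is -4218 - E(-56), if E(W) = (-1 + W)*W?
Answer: -7410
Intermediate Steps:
E(W) = W*(-1 + W)
-4218 - E(-56) = -4218 - (-56)*(-1 - 56) = -4218 - (-56)*(-57) = -4218 - 1*3192 = -4218 - 3192 = -7410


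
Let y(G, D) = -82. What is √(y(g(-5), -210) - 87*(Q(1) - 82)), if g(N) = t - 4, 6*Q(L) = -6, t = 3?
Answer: 11*√59 ≈ 84.493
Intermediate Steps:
Q(L) = -1 (Q(L) = (⅙)*(-6) = -1)
g(N) = -1 (g(N) = 3 - 4 = -1)
√(y(g(-5), -210) - 87*(Q(1) - 82)) = √(-82 - 87*(-1 - 82)) = √(-82 - 87*(-83)) = √(-82 + 7221) = √7139 = 11*√59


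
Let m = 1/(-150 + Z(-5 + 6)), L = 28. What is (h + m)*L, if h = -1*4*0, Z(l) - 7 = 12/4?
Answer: -⅕ ≈ -0.20000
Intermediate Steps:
Z(l) = 10 (Z(l) = 7 + 12/4 = 7 + 12*(¼) = 7 + 3 = 10)
h = 0 (h = -4*0 = 0)
m = -1/140 (m = 1/(-150 + 10) = 1/(-140) = -1/140 ≈ -0.0071429)
(h + m)*L = (0 - 1/140)*28 = -1/140*28 = -⅕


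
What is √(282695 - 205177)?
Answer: 7*√1582 ≈ 278.42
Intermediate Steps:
√(282695 - 205177) = √77518 = 7*√1582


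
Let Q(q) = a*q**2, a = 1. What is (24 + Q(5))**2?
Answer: 2401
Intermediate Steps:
Q(q) = q**2 (Q(q) = 1*q**2 = q**2)
(24 + Q(5))**2 = (24 + 5**2)**2 = (24 + 25)**2 = 49**2 = 2401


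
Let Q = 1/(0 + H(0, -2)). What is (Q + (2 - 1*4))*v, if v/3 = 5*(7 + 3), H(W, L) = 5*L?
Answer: -315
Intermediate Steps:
v = 150 (v = 3*(5*(7 + 3)) = 3*(5*10) = 3*50 = 150)
Q = -1/10 (Q = 1/(0 + 5*(-2)) = 1/(0 - 10) = 1/(-10) = -1/10 ≈ -0.10000)
(Q + (2 - 1*4))*v = (-1/10 + (2 - 1*4))*150 = (-1/10 + (2 - 4))*150 = (-1/10 - 2)*150 = -21/10*150 = -315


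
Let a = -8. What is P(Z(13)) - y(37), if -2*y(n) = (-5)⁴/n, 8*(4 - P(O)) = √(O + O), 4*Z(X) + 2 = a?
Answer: 921/74 - I*√5/8 ≈ 12.446 - 0.27951*I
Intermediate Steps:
Z(X) = -5/2 (Z(X) = -½ + (¼)*(-8) = -½ - 2 = -5/2)
P(O) = 4 - √2*√O/8 (P(O) = 4 - √(O + O)/8 = 4 - √2*√O/8)
y(n) = -625/(2*n) (y(n) = -(-5)⁴/(2*n) = -625/(2*n))
P(Z(13)) - y(37) = (4 - √2*√(-5/2)/8) - (-625)/(2*37) = (4 - √2*I*√10/2/8) - (-625)/(2*37) = (4 - I*√5/8) - 1*(-625/74) = (4 - I*√5/8) + 625/74 = 921/74 - I*√5/8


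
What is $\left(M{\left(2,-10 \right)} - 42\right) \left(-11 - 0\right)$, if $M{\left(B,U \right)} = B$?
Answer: $440$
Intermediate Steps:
$\left(M{\left(2,-10 \right)} - 42\right) \left(-11 - 0\right) = \left(2 - 42\right) \left(-11 - 0\right) = - 40 \left(-11 + 0\right) = \left(-40\right) \left(-11\right) = 440$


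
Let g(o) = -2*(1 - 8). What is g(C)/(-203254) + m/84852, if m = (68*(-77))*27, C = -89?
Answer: -399105728/239534839 ≈ -1.6662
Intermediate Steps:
m = -141372 (m = -5236*27 = -141372)
g(o) = 14 (g(o) = -2*(-7) = 14)
g(C)/(-203254) + m/84852 = 14/(-203254) - 141372/84852 = 14*(-1/203254) - 141372*1/84852 = -7/101627 - 3927/2357 = -399105728/239534839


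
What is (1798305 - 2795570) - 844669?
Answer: -1841934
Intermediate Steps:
(1798305 - 2795570) - 844669 = -997265 - 844669 = -1841934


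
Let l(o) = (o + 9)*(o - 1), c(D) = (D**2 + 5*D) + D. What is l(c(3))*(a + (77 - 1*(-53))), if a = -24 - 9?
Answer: 90792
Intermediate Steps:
c(D) = D**2 + 6*D
l(o) = (-1 + o)*(9 + o) (l(o) = (9 + o)*(-1 + o) = (-1 + o)*(9 + o))
a = -33
l(c(3))*(a + (77 - 1*(-53))) = (-9 + (3*(6 + 3))**2 + 8*(3*(6 + 3)))*(-33 + (77 - 1*(-53))) = (-9 + (3*9)**2 + 8*(3*9))*(-33 + (77 + 53)) = (-9 + 27**2 + 8*27)*(-33 + 130) = (-9 + 729 + 216)*97 = 936*97 = 90792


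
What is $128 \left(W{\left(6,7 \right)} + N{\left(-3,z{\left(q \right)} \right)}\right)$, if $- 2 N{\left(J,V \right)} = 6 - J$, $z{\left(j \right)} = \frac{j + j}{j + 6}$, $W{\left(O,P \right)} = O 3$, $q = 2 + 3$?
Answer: $1728$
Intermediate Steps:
$q = 5$
$W{\left(O,P \right)} = 3 O$
$z{\left(j \right)} = \frac{2 j}{6 + j}$
$N{\left(J,V \right)} = -3 + \frac{J}{2}$ ($N{\left(J,V \right)} = - \frac{6 - J}{2} = -3 + \frac{J}{2}$)
$128 \left(W{\left(6,7 \right)} + N{\left(-3,z{\left(q \right)} \right)}\right) = 128 \left(3 \cdot 6 + \left(-3 + \frac{1}{2} \left(-3\right)\right)\right) = 128 \left(18 - \frac{9}{2}\right) = 128 \cdot \frac{27}{2} = 1728$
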